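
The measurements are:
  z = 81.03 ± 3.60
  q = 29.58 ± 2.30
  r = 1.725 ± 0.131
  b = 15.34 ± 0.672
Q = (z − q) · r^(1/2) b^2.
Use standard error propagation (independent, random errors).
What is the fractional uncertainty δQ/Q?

Let u = z − q = 51.45. δu = √(δz² + δq²) = √(13.0 + 5.29) = 4.27, so δu/u = 0.0830.
Q is then a monomial in u, r, b:
δQ/Q = √((δu/u)² + (½·δr/r)² + (2·δb/b)²) = √(0.00689 + 0.00144 + 0.00768) = 0.127

0.127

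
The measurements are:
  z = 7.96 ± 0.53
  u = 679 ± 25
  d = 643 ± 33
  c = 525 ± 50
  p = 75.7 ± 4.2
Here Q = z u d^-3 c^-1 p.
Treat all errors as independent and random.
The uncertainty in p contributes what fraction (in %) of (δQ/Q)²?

(δQ/Q)² = (1·δz/z)² + (1·δu/u)² + (-3·δd/d)² + (-1·δc/c)² + (1·δp/p)²
  z term: (1×0.0666)² = 0.00443
  u term: (1×0.0368)² = 0.00136
  d term: (-3×0.0513)² = 0.0237
  c term: (-1×0.0952)² = 0.00907
  p term: (1×0.0555)² = 0.00308
Total = 0.0416. Share from p = 0.00308/0.0416 = 0.0739.

7.39%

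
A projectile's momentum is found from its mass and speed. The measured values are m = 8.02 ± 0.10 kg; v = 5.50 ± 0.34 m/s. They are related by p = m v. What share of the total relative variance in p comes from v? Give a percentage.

96.1%

(δp/p)² = (1·δm/m)² + (1·δv/v)²
  m term: (1×0.0125)² = 0.000155
  v term: (1×0.0618)² = 0.00382
Total = 0.00398. Share from v = 0.00382/0.00398 = 0.961.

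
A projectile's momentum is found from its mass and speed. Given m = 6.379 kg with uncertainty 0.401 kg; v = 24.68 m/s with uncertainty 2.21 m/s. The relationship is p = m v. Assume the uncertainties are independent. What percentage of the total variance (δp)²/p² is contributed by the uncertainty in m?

33.0%

(δp/p)² = (1·δm/m)² + (1·δv/v)²
  m term: (1×0.0629)² = 0.00395
  v term: (1×0.0895)² = 0.00802
Total = 0.0120. Share from m = 0.00395/0.0120 = 0.330.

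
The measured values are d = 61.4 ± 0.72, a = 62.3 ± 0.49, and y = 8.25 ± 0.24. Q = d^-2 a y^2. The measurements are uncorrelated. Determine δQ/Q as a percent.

6.32%

Relative error in a monomial: (δQ/Q)² = Σ (nᵢ · δxᵢ/xᵢ)².
  (-2·δd/d)² = (-2×0.0117)² = 0.000550;  (1·δa/a)² = (1×0.00787)² = 6.19e-05;  (2·δy/y)² = (2×0.0291)² = 0.00339
δQ/Q = √(0.00400) = 0.0632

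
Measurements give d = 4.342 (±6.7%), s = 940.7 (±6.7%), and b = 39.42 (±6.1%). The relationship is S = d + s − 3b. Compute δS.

Sums and differences: (δS)² = Σ (cᵢ δxᵢ)².
  (δd)² = 0.0846;  (δs)² = 3970;  (3·δb)² = 52.0
δS = √(4020) = 63.4

63.4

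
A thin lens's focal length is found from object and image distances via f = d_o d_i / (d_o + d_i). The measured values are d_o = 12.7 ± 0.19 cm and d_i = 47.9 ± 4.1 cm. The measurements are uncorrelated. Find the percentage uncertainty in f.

2.15%

∂f/∂d_o = (d_i/(d_o+d_i))² = 0.625;  ∂f/∂d_i = (d_o/(d_o+d_i))² = 0.0439
δf = √((∂f/∂d_o · δd_o)² + (∂f/∂d_i · δd_i)²) = √(0.0141 + 0.0324) = 0.216 cm
f = 10.0 cm, so δf/f = 0.216/10.0 = 0.0215.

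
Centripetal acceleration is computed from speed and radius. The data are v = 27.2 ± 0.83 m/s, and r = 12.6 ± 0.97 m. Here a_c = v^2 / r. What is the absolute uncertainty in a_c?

5.77 m/s^2

Each factor contributes (exponent × relative error)² to (δa_c/a_c)²:
  (2·δv/v)² = (2×0.0305)² = 0.00372;  (-1·δr/r)² = (-1×0.0770)² = 0.00593
δa_c/a_c = √(0.00965) = 0.0982
a_c = 58.7 m/s^2, so δa_c = 0.0982 × 58.7 = 5.77 m/s^2.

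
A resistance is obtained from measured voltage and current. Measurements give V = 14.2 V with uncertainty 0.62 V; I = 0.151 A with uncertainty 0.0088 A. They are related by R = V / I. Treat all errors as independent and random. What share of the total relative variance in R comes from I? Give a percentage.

(δR/R)² = (1·δV/V)² + (-1·δI/I)²
  V term: (1×0.0437)² = 0.00191
  I term: (-1×0.0583)² = 0.00340
Total = 0.00530. Share from I = 0.00340/0.00530 = 0.640.

64.0%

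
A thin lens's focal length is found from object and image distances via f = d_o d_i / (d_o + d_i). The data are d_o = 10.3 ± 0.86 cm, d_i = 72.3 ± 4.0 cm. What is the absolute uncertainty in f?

∂f/∂d_o = (d_i/(d_o+d_i))² = 0.766;  ∂f/∂d_i = (d_o/(d_o+d_i))² = 0.0155
δf = √((∂f/∂d_o · δd_o)² + (∂f/∂d_i · δd_i)²) = √(0.434 + 0.00387) = 0.662 cm

0.662 cm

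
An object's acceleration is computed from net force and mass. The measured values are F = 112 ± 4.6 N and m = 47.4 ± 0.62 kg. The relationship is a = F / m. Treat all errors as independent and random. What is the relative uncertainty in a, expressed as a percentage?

4.31%

Each factor contributes (exponent × relative error)² to (δa/a)²:
  (1·δF/F)² = (1×0.0411)² = 0.00169;  (-1·δm/m)² = (-1×0.0131)² = 0.000171
δa/a = √(0.00186) = 0.0431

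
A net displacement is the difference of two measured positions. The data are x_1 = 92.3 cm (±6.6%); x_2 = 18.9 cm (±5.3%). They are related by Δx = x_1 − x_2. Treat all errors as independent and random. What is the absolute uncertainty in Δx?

Each term contributes (cᵢ δxᵢ)² to (δΔx)²:
  (δx_1)² = 37.1;  (δx_2)² = 1.00
δΔx = √(38.1) = 6.17 cm

6.17 cm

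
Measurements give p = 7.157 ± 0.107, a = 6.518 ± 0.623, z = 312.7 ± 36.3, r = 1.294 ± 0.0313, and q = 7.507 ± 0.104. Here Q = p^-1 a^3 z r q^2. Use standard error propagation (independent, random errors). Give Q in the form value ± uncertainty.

(8.823 ± 2.75) × 10^5

Q is a product of powers, so relative uncertainties combine in quadrature:
  (-1·δp/p)² = (-1×0.0150)² = 0.000224;  (3·δa/a)² = (3×0.0956)² = 0.0822;  (1·δz/z)² = (1×0.116)² = 0.0135;  (1·δr/r)² = (1×0.0242)² = 0.000585;  (2·δq/q)² = (2×0.0139)² = 0.000768
δQ/Q = √(0.0973) = 0.312
Q = 882300, so δQ = 0.312 × 882300 = 2.75e+05.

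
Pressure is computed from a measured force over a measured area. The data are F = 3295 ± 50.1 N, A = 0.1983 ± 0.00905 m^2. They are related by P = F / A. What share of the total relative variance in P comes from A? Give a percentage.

90.0%

(δP/P)² = (1·δF/F)² + (-1·δA/A)²
  F term: (1×0.0152)² = 0.000231
  A term: (-1×0.0456)² = 0.00208
Total = 0.00231. Share from A = 0.00208/0.00231 = 0.900.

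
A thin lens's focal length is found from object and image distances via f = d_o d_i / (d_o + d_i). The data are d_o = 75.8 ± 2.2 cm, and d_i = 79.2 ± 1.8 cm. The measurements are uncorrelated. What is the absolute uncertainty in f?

∂f/∂d_o = (d_i/(d_o+d_i))² = 0.261;  ∂f/∂d_i = (d_o/(d_o+d_i))² = 0.239
δf = √((∂f/∂d_o · δd_o)² + (∂f/∂d_i · δd_i)²) = √(0.330 + 0.185) = 0.718 cm

0.718 cm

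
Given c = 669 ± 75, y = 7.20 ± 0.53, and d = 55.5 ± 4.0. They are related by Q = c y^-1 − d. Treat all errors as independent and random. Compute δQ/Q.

0.350

Let p = c·y^-1 = 92.9. δp/p = √((1·δc/c)² + (-1·δy/y)²) = √(0.0126 + 0.00542) = 0.134, so δp = 12.5.
Q = p − d: δQ = √(δp² + δd²) = √(155 + 16.0) = 13.1
Q = 37.4, so δQ/Q = 13.1/37.4 = 0.350.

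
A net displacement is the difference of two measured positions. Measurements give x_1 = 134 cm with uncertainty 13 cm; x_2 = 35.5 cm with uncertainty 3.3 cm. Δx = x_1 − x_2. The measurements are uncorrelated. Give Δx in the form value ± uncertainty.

Δx is a linear combination, so absolute uncertainties add in quadrature:
  (δx_1)² = 169;  (δx_2)² = 10.9
δΔx = √(180) = 13.4 cm
Δx = 98.5 cm.

98.5 ± 13.4 cm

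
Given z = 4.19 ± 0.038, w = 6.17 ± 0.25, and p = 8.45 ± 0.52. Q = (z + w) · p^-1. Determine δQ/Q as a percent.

Let u = z + w = 10.4. δu = √(δz² + δw²) = √(0.00144 + 0.0625) = 0.253, so δu/u = 0.0244.
Q is then a monomial in u, p:
δQ/Q = √((δu/u)² + (-1·δp/p)²) = √(0.000596 + 0.00379) = 0.0662

6.62%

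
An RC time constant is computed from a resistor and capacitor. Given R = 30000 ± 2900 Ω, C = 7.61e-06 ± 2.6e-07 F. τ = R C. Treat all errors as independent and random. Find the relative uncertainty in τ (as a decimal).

0.103

τ is a product of powers, so relative uncertainties combine in quadrature:
  (1·δR/R)² = (1×0.0967)² = 0.00934;  (1·δC/C)² = (1×0.0342)² = 0.00117
δτ/τ = √(0.0105) = 0.103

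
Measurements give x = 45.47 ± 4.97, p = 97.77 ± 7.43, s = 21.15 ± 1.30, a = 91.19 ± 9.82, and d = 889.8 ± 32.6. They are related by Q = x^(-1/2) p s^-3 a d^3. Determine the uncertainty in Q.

Since Q is a product/quotient, work with relative uncertainties:
  (−½·δx/x)² = (-0.5×0.109)² = 0.00299;  (1·δp/p)² = (1×0.0760)² = 0.00578;  (-3·δs/s)² = (-3×0.0615)² = 0.0340;  (1·δa/a)² = (1×0.108)² = 0.0116;  (3·δd/d)² = (3×0.0366)² = 0.0121
δQ/Q = √(0.0664) = 0.258
Q = 9.845e+07, so δQ = 0.258 × 9.845e+07 = 2.54e+07.

2.54e+07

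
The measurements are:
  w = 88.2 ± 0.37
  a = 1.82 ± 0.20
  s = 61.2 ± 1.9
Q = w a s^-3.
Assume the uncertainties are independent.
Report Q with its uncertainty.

For a monomial Q ∝ w, a, s^-3, fractional errors add in quadrature:
  (1·δw/w)² = (1×0.00420)² = 1.76e-05;  (1·δa/a)² = (1×0.110)² = 0.0121;  (-3·δs/s)² = (-3×0.0310)² = 0.00867
δQ/Q = √(0.0208) = 0.144
Q = 0.000700, so δQ = 0.144 × 0.000700 = 0.000101.

0.000700 ± 0.000101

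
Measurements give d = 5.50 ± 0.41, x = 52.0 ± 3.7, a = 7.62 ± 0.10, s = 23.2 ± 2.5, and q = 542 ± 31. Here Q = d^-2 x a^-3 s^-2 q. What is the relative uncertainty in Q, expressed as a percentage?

28.0%

For a monomial Q ∝ d^-2, x, a^-3, s^-2, q, fractional errors add in quadrature:
  (-2·δd/d)² = (-2×0.0745)² = 0.0222;  (1·δx/x)² = (1×0.0712)² = 0.00506;  (-3·δa/a)² = (-3×0.0131)² = 0.00155;  (-2·δs/s)² = (-2×0.108)² = 0.0464;  (1·δq/q)² = (1×0.0572)² = 0.00327
δQ/Q = √(0.0786) = 0.280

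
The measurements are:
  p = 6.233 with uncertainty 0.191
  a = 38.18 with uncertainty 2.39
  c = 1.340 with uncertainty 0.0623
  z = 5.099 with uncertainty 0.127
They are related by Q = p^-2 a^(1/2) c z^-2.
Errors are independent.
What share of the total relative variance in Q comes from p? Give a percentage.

(δQ/Q)² = (-2·δp/p)² + (½·δa/a)² + (1·δc/c)² + (-2·δz/z)²
  p term: (-2×0.0306)² = 0.00376
  a term: (0.5×0.0626)² = 0.000980
  c term: (1×0.0465)² = 0.00216
  z term: (-2×0.0249)² = 0.00248
Total = 0.00938. Share from p = 0.00376/0.00938 = 0.400.

40.0%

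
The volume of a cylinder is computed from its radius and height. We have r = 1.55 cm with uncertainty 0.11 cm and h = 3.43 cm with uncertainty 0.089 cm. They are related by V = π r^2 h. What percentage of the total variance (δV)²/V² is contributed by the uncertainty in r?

(δV/V)² = (2·δr/r)² + (1·δh/h)²
  r term: (2×0.0710)² = 0.0201
  h term: (1×0.0259)² = 0.000673
Total = 0.0208. Share from r = 0.0201/0.0208 = 0.968.

96.8%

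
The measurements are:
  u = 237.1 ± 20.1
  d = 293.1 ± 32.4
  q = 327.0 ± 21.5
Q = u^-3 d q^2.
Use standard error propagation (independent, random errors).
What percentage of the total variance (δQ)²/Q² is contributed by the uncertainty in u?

68.7%

(δQ/Q)² = (-3·δu/u)² + (1·δd/d)² + (2·δq/q)²
  u term: (-3×0.0848)² = 0.0647
  d term: (1×0.111)² = 0.0122
  q term: (2×0.0657)² = 0.0173
Total = 0.0942. Share from u = 0.0647/0.0942 = 0.687.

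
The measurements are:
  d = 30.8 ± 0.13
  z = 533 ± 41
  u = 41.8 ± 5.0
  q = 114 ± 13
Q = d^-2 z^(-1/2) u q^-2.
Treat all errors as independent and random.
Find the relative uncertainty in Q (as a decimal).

For a monomial Q ∝ d^-2, z^(-1/2), u, q^-2, fractional errors add in quadrature:
  (-2·δd/d)² = (-2×0.00422)² = 7.13e-05;  (−½·δz/z)² = (-0.5×0.0769)² = 0.00148;  (1·δu/u)² = (1×0.120)² = 0.0143;  (-2·δq/q)² = (-2×0.114)² = 0.0520
δQ/Q = √(0.0679) = 0.261

0.261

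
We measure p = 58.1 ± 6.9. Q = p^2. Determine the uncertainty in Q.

Q ∝ p^2, so δQ/Q = |2| · δp/p = 2 × 0.119 = 0.238.
Q = 3380, so δQ = 0.238 × 3380 = 802.

802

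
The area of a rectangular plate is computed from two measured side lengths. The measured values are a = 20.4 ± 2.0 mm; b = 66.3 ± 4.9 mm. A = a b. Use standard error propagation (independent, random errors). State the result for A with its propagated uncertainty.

1350 ± 166 mm^2

For a monomial A ∝ a, b, fractional errors add in quadrature:
  (1·δa/a)² = (1×0.0980)² = 0.00961;  (1·δb/b)² = (1×0.0739)² = 0.00546
δA/A = √(0.0151) = 0.123
A = 1350 mm^2, so δA = 0.123 × 1350 = 166 mm^2.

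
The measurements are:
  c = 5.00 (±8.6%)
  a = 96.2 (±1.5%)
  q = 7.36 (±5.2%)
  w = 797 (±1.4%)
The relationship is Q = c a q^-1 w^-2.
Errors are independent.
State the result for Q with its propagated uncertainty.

For a monomial Q ∝ c, a, q^-1, w^-2, fractional errors add in quadrature:
  (1·δc/c)² = (1×0.0860)² = 0.00740;  (1·δa/a)² = (1×0.0150)² = 0.000225;  (-1·δq/q)² = (-1×0.0520)² = 0.00270;  (-2·δw/w)² = (-2×0.0140)² = 0.000784
δQ/Q = √(0.0111) = 0.105
Q = 0.000103, so δQ = 0.105 × 0.000103 = 1.08e-05.

(1.03 ± 0.108) × 10^-4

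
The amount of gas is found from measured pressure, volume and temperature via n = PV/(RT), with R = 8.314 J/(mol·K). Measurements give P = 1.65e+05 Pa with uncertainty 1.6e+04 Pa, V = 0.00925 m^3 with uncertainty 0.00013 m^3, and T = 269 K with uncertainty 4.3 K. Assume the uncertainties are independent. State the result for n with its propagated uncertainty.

0.682 ± 0.0678 mol

For a monomial n ∝ P, V, T^-1, fractional errors add in quadrature:
  (1·δP/P)² = (1×0.0970)² = 0.00940;  (1·δV/V)² = (1×0.0141)² = 0.000198;  (-1·δT/T)² = (-1×0.0160)² = 0.000256
δn/n = √(0.00986) = 0.0993
n = 0.682 mol, so δn = 0.0993 × 0.682 = 0.0678 mol.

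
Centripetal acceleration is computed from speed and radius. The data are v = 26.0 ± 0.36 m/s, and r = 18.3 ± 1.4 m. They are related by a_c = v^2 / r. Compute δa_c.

3.01 m/s^2

Each factor contributes (exponent × relative error)² to (δa_c/a_c)²:
  (2·δv/v)² = (2×0.0138)² = 0.000767;  (-1·δr/r)² = (-1×0.0765)² = 0.00585
δa_c/a_c = √(0.00662) = 0.0814
a_c = 36.9 m/s^2, so δa_c = 0.0814 × 36.9 = 3.01 m/s^2.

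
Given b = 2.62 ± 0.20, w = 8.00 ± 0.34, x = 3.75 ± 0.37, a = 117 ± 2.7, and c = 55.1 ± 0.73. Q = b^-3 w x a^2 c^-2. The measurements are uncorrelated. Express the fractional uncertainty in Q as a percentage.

For a monomial Q ∝ b^-3, w, x, a^2, c^-2, fractional errors add in quadrature:
  (-3·δb/b)² = (-3×0.0763)² = 0.0524;  (1·δw/w)² = (1×0.0425)² = 0.00181;  (1·δx/x)² = (1×0.0987)² = 0.00974;  (2·δa/a)² = (2×0.0231)² = 0.00213;  (-2·δc/c)² = (-2×0.0132)² = 0.000702
δQ/Q = √(0.0668) = 0.258

25.8%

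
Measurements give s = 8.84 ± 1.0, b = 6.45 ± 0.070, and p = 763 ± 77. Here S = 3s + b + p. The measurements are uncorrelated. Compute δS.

Each term contributes (cᵢ δxᵢ)² to (δS)²:
  (3·δs)² = 9.00;  (δb)² = 0.00490;  (δp)² = 5930
δS = √(5940) = 77.1

77.1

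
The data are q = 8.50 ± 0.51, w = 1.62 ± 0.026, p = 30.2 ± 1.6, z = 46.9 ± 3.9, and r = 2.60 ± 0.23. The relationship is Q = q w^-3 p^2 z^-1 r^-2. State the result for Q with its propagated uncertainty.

Products/powers → add relative errors in quadrature, weighted by exponent:
  (1·δq/q)² = (1×0.0600)² = 0.00360;  (-3·δw/w)² = (-3×0.0160)² = 0.00232;  (2·δp/p)² = (2×0.0530)² = 0.0112;  (-1·δz/z)² = (-1×0.0832)² = 0.00691;  (-2·δr/r)² = (-2×0.0885)² = 0.0313
δQ/Q = √(0.0554) = 0.235
Q = 5.75, so δQ = 0.235 × 5.75 = 1.35.

5.75 ± 1.35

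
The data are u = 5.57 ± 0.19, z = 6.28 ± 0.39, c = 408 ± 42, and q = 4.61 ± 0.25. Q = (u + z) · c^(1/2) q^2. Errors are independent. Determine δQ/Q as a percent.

Let w = u + z = 11.9. δw = √(δu² + δz²) = √(0.0361 + 0.152) = 0.434, so δw/w = 0.0366.
Q is then a monomial in w, c, q:
δQ/Q = √((δw/w)² + (½·δc/c)² + (2·δq/q)²) = √(0.00134 + 0.00265 + 0.0118) = 0.126

12.6%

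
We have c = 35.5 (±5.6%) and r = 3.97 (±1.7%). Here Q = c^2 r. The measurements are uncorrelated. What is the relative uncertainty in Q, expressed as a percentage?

Q is a product of powers, so relative uncertainties combine in quadrature:
  (2·δc/c)² = (2×0.0560)² = 0.0125;  (1·δr/r)² = (1×0.0170)² = 0.000289
δQ/Q = √(0.0128) = 0.113

11.3%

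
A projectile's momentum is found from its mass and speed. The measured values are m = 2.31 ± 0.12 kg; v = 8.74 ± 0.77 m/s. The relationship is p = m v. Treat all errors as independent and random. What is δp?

Since p is a product/quotient, work with relative uncertainties:
  (1·δm/m)² = (1×0.0519)² = 0.00270;  (1·δv/v)² = (1×0.0881)² = 0.00776
δp/p = √(0.0105) = 0.102
p = 20.2 kg·m/s, so δp = 0.102 × 20.2 = 2.06 kg·m/s.

2.06 kg·m/s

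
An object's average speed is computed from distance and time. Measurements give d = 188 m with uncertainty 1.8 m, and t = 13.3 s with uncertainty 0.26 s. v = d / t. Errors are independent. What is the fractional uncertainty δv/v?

0.0218

Relative error in a monomial: (δv/v)² = Σ (nᵢ · δxᵢ/xᵢ)².
  (1·δd/d)² = (1×0.00957)² = 9.17e-05;  (-1·δt/t)² = (-1×0.0195)² = 0.000382
δv/v = √(0.000474) = 0.0218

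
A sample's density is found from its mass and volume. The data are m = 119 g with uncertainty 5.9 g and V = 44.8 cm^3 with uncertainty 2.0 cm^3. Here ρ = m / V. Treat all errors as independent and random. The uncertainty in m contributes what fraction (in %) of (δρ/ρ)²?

55.2%

(δρ/ρ)² = (1·δm/m)² + (-1·δV/V)²
  m term: (1×0.0496)² = 0.00246
  V term: (-1×0.0446)² = 0.00199
Total = 0.00445. Share from m = 0.00246/0.00445 = 0.552.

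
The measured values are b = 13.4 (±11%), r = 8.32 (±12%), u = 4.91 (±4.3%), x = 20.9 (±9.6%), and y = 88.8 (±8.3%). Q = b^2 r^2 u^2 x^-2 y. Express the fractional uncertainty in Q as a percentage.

Each factor contributes (exponent × relative error)² to (δQ/Q)²:
  (2·δb/b)² = (2×0.110)² = 0.0484;  (2·δr/r)² = (2×0.120)² = 0.0576;  (2·δu/u)² = (2×0.0430)² = 0.00740;  (-2·δx/x)² = (-2×0.0960)² = 0.0369;  (1·δy/y)² = (1×0.0830)² = 0.00689
δQ/Q = √(0.157) = 0.396

39.6%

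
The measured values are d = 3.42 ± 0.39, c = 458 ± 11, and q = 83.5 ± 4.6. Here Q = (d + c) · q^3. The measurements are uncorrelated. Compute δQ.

4.49e+07

Let u = d + c = 461. δu = √(δd² + δc²) = √(0.152 + 121) = 11.0, so δu/u = 0.0239.
Q is then a monomial in u, q:
δQ/Q = √((δu/u)² + (3·δq/q)²) = √(0.000569 + 0.0273) = 0.167
Q = 2.69e+08, so δQ = 0.167 × 2.69e+08 = 4.49e+07.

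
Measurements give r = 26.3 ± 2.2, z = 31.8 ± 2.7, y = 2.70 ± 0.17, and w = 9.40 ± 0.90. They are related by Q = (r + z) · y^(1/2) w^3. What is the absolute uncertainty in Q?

23400

Let u = r + z = 58.1. δu = √(δr² + δz²) = √(4.84 + 7.29) = 3.48, so δu/u = 0.0599.
Q is then a monomial in u, y, w:
δQ/Q = √((δu/u)² + (½·δy/y)² + (3·δw/w)²) = √(0.00359 + 0.000991 + 0.0825) = 0.295
Q = 79300, so δQ = 0.295 × 79300 = 23400.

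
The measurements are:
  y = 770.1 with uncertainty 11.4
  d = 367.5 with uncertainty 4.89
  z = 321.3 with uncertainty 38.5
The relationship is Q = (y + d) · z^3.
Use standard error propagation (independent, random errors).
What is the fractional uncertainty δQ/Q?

0.360

Let u = y + d = 1138. δu = √(δy² + δd²) = √(130 + 23.9) = 12.4, so δu/u = 0.0109.
Q is then a monomial in u, z:
δQ/Q = √((δu/u)² + (3·δz/z)²) = √(0.000119 + 0.129) = 0.360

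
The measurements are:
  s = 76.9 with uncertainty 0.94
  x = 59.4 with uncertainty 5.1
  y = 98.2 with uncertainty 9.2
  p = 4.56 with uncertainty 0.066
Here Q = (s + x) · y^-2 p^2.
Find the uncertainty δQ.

0.0568

Let u = s + x = 136. δu = √(δs² + δx²) = √(0.884 + 26.0) = 5.19, so δu/u = 0.0380.
Q is then a monomial in u, y, p:
δQ/Q = √((δu/u)² + (-2·δy/y)² + (2·δp/p)²) = √(0.00145 + 0.0351 + 0.000838) = 0.193
Q = 0.294, so δQ = 0.193 × 0.294 = 0.0568.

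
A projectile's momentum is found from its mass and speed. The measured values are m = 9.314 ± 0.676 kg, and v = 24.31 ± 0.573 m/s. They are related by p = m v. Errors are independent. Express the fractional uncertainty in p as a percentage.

7.63%

Products/powers → add relative errors in quadrature, weighted by exponent:
  (1·δm/m)² = (1×0.0726)² = 0.00527;  (1·δv/v)² = (1×0.0236)² = 0.000556
δp/p = √(0.00582) = 0.0763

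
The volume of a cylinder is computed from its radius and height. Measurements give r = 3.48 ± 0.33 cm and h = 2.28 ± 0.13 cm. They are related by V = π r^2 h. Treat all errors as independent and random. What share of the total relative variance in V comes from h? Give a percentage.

(δV/V)² = (2·δr/r)² + (1·δh/h)²
  r term: (2×0.0948)² = 0.0360
  h term: (1×0.0570)² = 0.00325
Total = 0.0392. Share from h = 0.00325/0.0392 = 0.0829.

8.29%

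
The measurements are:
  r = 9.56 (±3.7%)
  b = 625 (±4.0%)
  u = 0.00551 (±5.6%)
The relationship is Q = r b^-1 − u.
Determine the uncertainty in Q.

0.000889

Let p = r·b^-1 = 0.0153. δp/p = √((1·δr/r)² + (-1·δb/b)²) = √(0.00137 + 0.00160) = 0.0545, so δp = 0.000833.
Q = p − u: δQ = √(δp² + δu²) = √(6.95e-07 + 9.52e-08) = 0.000889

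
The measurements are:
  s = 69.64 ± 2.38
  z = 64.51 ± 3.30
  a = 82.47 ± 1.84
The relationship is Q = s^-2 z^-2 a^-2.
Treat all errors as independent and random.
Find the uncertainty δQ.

For a monomial Q ∝ s^-2, z^-2, a^-2, fractional errors add in quadrature:
  (-2·δs/s)² = (-2×0.0342)² = 0.00467;  (-2·δz/z)² = (-2×0.0512)² = 0.0105;  (-2·δa/a)² = (-2×0.0223)² = 0.00199
δQ/Q = √(0.0171) = 0.131
Q = 7.285e-12, so δQ = 0.131 × 7.285e-12 = 9.53e-13.

9.53e-13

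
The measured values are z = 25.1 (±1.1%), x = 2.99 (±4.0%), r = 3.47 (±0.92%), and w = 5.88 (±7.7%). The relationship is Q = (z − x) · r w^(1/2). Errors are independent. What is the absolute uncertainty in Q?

Let u = z − x = 22.1. δu = √(δz² + δx²) = √(0.0762 + 0.0143) = 0.301, so δu/u = 0.0136.
Q is then a monomial in u, r, w:
δQ/Q = √((δu/u)² + (1·δr/r)² + (½·δw/w)²) = √(0.000185 + 8.46e-05 + 0.00148) = 0.0419
Q = 186, so δQ = 0.0419 × 186 = 7.79.

7.79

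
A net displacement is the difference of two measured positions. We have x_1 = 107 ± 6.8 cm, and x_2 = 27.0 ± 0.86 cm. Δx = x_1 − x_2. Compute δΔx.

Absolute uncertainties add in quadrature for a linear combination:
  (δx_1)² = 46.2;  (δx_2)² = 0.740
δΔx = √(47.0) = 6.85 cm

6.85 cm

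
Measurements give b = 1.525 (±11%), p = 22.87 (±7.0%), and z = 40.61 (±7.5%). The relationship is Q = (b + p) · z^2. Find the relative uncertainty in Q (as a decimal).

0.164

Let u = b + p = 24.39. δu = √(δb² + δp²) = √(0.0281 + 2.56) = 1.61, so δu/u = 0.0660.
Q is then a monomial in u, z:
δQ/Q = √((δu/u)² + (2·δz/z)²) = √(0.00435 + 0.0225) = 0.164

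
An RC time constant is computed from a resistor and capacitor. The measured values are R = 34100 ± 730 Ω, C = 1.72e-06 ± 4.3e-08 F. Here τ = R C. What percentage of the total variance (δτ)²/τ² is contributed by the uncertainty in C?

57.7%

(δτ/τ)² = (1·δR/R)² + (1·δC/C)²
  R term: (1×0.0214)² = 0.000458
  C term: (1×0.0250)² = 0.000625
Total = 0.00108. Share from C = 0.000625/0.00108 = 0.577.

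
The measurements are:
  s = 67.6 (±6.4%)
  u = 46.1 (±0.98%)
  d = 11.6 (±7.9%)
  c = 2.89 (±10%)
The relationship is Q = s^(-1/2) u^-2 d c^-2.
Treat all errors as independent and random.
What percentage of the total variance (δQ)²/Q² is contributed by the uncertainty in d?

(δQ/Q)² = (−½·δs/s)² + (-2·δu/u)² + (1·δd/d)² + (-2·δc/c)²
  s term: (-0.5×0.0640)² = 0.00102
  u term: (-2×0.00980)² = 0.000384
  d term: (1×0.0790)² = 0.00624
  c term: (-2×0.100)² = 0.0400
Total = 0.0476. Share from d = 0.00624/0.0476 = 0.131.

13.1%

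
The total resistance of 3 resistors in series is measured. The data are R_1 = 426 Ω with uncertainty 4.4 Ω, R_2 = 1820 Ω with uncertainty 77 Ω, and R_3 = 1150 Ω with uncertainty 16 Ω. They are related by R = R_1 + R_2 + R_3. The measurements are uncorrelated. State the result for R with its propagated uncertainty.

3400 ± 78.8 Ω

Each term contributes (cᵢ δxᵢ)² to (δR)²:
  (δR_1)² = 19.4;  (δR_2)² = 5930;  (δR_3)² = 256
δR = √(6200) = 78.8 Ω
R = 3400 Ω.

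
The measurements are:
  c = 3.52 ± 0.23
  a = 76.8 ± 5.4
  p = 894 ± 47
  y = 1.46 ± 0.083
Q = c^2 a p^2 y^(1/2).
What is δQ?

Since Q is a product/quotient, work with relative uncertainties:
  (2·δc/c)² = (2×0.0653)² = 0.0171;  (1·δa/a)² = (1×0.0703)² = 0.00494;  (2·δp/p)² = (2×0.0526)² = 0.0111;  (½·δy/y)² = (0.5×0.0568)² = 0.000808
δQ/Q = √(0.0339) = 0.184
Q = 9.19e+08, so δQ = 0.184 × 9.19e+08 = 1.69e+08.

1.69e+08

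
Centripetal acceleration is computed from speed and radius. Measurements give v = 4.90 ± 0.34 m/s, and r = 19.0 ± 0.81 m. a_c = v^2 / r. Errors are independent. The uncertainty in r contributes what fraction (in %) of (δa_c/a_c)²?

(δa_c/a_c)² = (2·δv/v)² + (-1·δr/r)²
  v term: (2×0.0694)² = 0.0193
  r term: (-1×0.0426)² = 0.00182
Total = 0.0211. Share from r = 0.00182/0.0211 = 0.0862.

8.62%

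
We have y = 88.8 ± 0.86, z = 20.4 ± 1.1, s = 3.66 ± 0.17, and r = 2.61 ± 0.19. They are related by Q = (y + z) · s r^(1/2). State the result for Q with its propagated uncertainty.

Let u = y + z = 109. δu = √(δy² + δz²) = √(0.740 + 1.21) = 1.40, so δu/u = 0.0128.
Q is then a monomial in u, s, r:
δQ/Q = √((δu/u)² + (1·δs/s)² + (½·δr/r)²) = √(0.000163 + 0.00216 + 0.00132) = 0.0604
Q = 646, so δQ = 0.0604 × 646 = 39.0.

646 ± 39.0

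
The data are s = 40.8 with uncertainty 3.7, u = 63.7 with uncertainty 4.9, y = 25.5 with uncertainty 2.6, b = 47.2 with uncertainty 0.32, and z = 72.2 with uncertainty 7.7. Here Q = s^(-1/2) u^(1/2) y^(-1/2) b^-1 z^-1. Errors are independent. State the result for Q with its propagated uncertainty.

Since Q is a product/quotient, work with relative uncertainties:
  (−½·δs/s)² = (-0.5×0.0907)² = 0.00206;  (½·δu/u)² = (0.5×0.0769)² = 0.00148;  (−½·δy/y)² = (-0.5×0.102)² = 0.00260;  (-1·δb/b)² = (-1×0.00678)² = 4.6e-05;  (-1·δz/z)² = (-1×0.107)² = 0.0114
δQ/Q = √(0.0176) = 0.132
Q = 7.26e-05, so δQ = 0.132 × 7.26e-05 = 9.62e-06.

(7.26 ± 0.962) × 10^-5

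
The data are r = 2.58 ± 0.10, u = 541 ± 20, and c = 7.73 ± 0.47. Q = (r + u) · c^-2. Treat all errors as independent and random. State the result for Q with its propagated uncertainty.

9.10 ± 1.16

Let w = r + u = 544. δw = √(δr² + δu²) = √(0.0100 + 400) = 20.0, so δw/w = 0.0368.
Q is then a monomial in w, c:
δQ/Q = √((δw/w)² + (-2·δc/c)²) = √(0.00135 + 0.0148) = 0.127
Q = 9.10, so δQ = 0.127 × 9.10 = 1.16.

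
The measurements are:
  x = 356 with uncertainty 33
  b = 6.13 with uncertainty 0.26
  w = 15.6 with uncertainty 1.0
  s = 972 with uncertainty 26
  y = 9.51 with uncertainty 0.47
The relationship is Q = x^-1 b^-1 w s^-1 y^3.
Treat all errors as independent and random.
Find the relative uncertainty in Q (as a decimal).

Since Q is a product/quotient, work with relative uncertainties:
  (-1·δx/x)² = (-1×0.0927)² = 0.00859;  (-1·δb/b)² = (-1×0.0424)² = 0.00180;  (1·δw/w)² = (1×0.0641)² = 0.00411;  (-1·δs/s)² = (-1×0.0267)² = 0.000716;  (3·δy/y)² = (3×0.0494)² = 0.0220
δQ/Q = √(0.0372) = 0.193

0.193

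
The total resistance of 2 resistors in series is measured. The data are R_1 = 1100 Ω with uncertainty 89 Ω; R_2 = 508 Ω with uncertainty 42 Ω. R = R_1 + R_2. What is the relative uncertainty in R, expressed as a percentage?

6.12%

R is a linear combination, so absolute uncertainties add in quadrature:
  (δR_1)² = 7920;  (δR_2)² = 1760
δR = √(9680) = 98.4 Ω
R = 1610 Ω, so δR/R = 98.4/1610 = 0.0612.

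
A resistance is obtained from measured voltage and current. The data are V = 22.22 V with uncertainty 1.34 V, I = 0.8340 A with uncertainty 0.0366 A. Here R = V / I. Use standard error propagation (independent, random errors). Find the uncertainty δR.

Relative error in a monomial: (δR/R)² = Σ (nᵢ · δxᵢ/xᵢ)².
  (1·δV/V)² = (1×0.0603)² = 0.00364;  (-1·δI/I)² = (-1×0.0439)² = 0.00193
δR/R = √(0.00556) = 0.0746
R = 26.64 Ω, so δR = 0.0746 × 26.64 = 1.99 Ω.

1.99 Ω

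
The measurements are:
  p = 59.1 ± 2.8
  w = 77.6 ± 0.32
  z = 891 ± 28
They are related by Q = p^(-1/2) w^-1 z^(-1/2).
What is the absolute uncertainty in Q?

1.61e-06

Products/powers → add relative errors in quadrature, weighted by exponent:
  (−½·δp/p)² = (-0.5×0.0474)² = 0.000561;  (-1·δw/w)² = (-1×0.00412)² = 1.7e-05;  (−½·δz/z)² = (-0.5×0.0314)² = 0.000247
δQ/Q = √(0.000825) = 0.0287
Q = 5.62e-05, so δQ = 0.0287 × 5.62e-05 = 1.61e-06.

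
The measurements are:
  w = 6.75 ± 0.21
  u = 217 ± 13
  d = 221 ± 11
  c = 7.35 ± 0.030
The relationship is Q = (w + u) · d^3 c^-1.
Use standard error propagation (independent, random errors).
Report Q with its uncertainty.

(3.29 ± 0.527) × 10^8

Let h = w + u = 224. δh = √(δw² + δu²) = √(0.0441 + 169) = 13.0, so δh/h = 0.0581.
Q is then a monomial in h, d, c:
δQ/Q = √((δh/h)² + (3·δd/d)² + (-1·δc/c)²) = √(0.00338 + 0.0223 + 1.67e-05) = 0.160
Q = 3.29e+08, so δQ = 0.160 × 3.29e+08 = 5.27e+07.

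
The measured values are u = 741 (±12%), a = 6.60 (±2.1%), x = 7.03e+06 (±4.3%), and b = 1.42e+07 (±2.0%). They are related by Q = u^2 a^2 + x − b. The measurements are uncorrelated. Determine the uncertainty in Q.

Let p = u^2·a^2 = 2.39e+07. δp/p = √((2·δu/u)² + (2·δa/a)²) = √(0.0576 + 0.00176) = 0.244, so δp = 5.83e+06.
Q = p + x − b: δQ = √(δp² + δx² + δb²) = √(3.4e+13 + 9.14e+10 + 8.07e+10) = 5.84e+06

5.84e+06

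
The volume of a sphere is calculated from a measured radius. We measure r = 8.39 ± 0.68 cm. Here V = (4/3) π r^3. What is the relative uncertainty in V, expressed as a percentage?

V ∝ r^3, so δV/V = |3| · δr/r = 3 × 0.0810 = 0.243.

24.3%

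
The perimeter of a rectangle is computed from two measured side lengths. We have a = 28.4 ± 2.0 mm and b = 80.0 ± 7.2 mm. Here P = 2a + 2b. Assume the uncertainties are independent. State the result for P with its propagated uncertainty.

Each term contributes (cᵢ δxᵢ)² to (δP)²:
  (2·δa)² = 16.0;  (2·δb)² = 207
δP = √(223) = 14.9 mm
P = 217 mm.

217 ± 14.9 mm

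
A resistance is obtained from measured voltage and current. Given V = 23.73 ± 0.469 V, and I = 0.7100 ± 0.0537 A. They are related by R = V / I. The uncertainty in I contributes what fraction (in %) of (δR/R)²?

93.6%

(δR/R)² = (1·δV/V)² + (-1·δI/I)²
  V term: (1×0.0198)² = 0.000391
  I term: (-1×0.0756)² = 0.00572
Total = 0.00611. Share from I = 0.00572/0.00611 = 0.936.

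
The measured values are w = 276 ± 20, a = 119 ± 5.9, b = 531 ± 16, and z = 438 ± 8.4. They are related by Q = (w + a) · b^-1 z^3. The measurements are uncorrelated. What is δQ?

5.23e+06

Let u = w + a = 395. δu = √(δw² + δa²) = √(400 + 34.8) = 20.9, so δu/u = 0.0528.
Q is then a monomial in u, b, z:
δQ/Q = √((δu/u)² + (-1·δb/b)² + (3·δz/z)²) = √(0.00279 + 0.000908 + 0.00331) = 0.0837
Q = 6.25e+07, so δQ = 0.0837 × 6.25e+07 = 5.23e+06.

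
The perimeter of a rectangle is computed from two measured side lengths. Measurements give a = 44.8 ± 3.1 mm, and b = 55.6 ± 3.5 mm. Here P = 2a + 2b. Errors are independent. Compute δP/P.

0.0466

Each term contributes (cᵢ δxᵢ)² to (δP)²:
  (2·δa)² = 38.4;  (2·δb)² = 49.0
δP = √(87.4) = 9.35 mm
P = 201 mm, so δP/P = 9.35/201 = 0.0466.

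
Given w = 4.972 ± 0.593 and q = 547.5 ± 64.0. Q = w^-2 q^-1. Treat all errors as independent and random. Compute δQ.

1.96e-05

Q is a product of powers, so relative uncertainties combine in quadrature:
  (-2·δw/w)² = (-2×0.119)² = 0.0569;  (-1·δq/q)² = (-1×0.117)² = 0.0137
δQ/Q = √(0.0706) = 0.266
Q = 7.388e-05, so δQ = 0.266 × 7.388e-05 = 1.96e-05.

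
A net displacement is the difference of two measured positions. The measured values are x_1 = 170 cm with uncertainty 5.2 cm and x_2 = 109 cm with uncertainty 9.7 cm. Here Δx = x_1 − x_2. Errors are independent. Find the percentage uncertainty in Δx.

Sums and differences: (δΔx)² = Σ (cᵢ δxᵢ)².
  (δx_1)² = 27.0;  (δx_2)² = 94.1
δΔx = √(121) = 11.0 cm
Δx = 61.0 cm, so δΔx/Δx = 11.0/61.0 = 0.180.

18.0%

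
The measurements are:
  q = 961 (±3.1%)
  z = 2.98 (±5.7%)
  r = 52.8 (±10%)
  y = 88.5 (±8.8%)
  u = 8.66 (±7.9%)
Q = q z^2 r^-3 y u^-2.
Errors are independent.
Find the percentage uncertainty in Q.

Each factor contributes (exponent × relative error)² to (δQ/Q)²:
  (1·δq/q)² = (1×0.0310)² = 0.000961;  (2·δz/z)² = (2×0.0570)² = 0.0130;  (-3·δr/r)² = (-3×0.100)² = 0.0900;  (1·δy/y)² = (1×0.0880)² = 0.00774;  (-2·δu/u)² = (-2×0.0790)² = 0.0250
δQ/Q = √(0.137) = 0.370

37.0%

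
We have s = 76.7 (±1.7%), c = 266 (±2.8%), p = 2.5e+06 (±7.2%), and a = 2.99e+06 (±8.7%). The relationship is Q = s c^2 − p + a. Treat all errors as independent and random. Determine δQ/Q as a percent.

Let w = s·c^2 = 5.43e+06. δw/w = √((1·δs/s)² + (2·δc/c)²) = √(0.000289 + 0.00314) = 0.0585, so δw = 3.18e+05.
Q = w − p + a: δQ = √(δw² + δp² + δa²) = √(1.01e+11 + 3.24e+10 + 6.77e+10) = 4.48e+05
Q = 5.92e+06, so δQ/Q = 4.48e+05/5.92e+06 = 0.0758.

7.58%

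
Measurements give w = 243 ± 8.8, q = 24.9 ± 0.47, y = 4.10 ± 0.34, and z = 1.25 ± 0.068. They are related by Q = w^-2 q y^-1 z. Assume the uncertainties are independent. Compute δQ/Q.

0.124

Since Q is a product/quotient, work with relative uncertainties:
  (-2·δw/w)² = (-2×0.0362)² = 0.00525;  (1·δq/q)² = (1×0.0189)² = 0.000356;  (-1·δy/y)² = (-1×0.0829)² = 0.00688;  (1·δz/z)² = (1×0.0544)² = 0.00296
δQ/Q = √(0.0154) = 0.124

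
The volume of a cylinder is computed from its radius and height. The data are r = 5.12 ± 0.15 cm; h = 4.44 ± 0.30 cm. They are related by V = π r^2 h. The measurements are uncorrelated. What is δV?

32.7 cm^3

V is a product of powers, so relative uncertainties combine in quadrature:
  (2·δr/r)² = (2×0.0293)² = 0.00343;  (1·δh/h)² = (1×0.0676)² = 0.00457
δV/V = √(0.00800) = 0.0894
V = 366 cm^3, so δV = 0.0894 × 366 = 32.7 cm^3.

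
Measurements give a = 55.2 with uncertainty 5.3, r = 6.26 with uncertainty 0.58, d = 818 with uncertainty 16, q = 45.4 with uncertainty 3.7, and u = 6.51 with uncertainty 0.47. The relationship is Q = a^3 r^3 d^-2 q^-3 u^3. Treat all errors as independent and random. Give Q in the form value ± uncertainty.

0.182 ± 0.0942

Products/powers → add relative errors in quadrature, weighted by exponent:
  (3·δa/a)² = (3×0.0960)² = 0.0830;  (3·δr/r)² = (3×0.0927)² = 0.0773;  (-2·δd/d)² = (-2×0.0196)² = 0.00153;  (-3·δq/q)² = (-3×0.0815)² = 0.0598;  (3·δu/u)² = (3×0.0722)² = 0.0469
δQ/Q = √(0.268) = 0.518
Q = 0.182, so δQ = 0.518 × 0.182 = 0.0942.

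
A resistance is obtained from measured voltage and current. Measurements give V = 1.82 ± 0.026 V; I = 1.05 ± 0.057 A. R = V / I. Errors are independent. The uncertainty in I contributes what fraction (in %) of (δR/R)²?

(δR/R)² = (1·δV/V)² + (-1·δI/I)²
  V term: (1×0.0143)² = 0.000204
  I term: (-1×0.0543)² = 0.00295
Total = 0.00315. Share from I = 0.00295/0.00315 = 0.935.

93.5%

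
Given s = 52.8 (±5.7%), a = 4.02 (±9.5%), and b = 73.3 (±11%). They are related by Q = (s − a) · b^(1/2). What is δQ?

Let u = s − a = 48.8. δu = √(δs² + δa²) = √(9.06 + 0.146) = 3.03, so δu/u = 0.0622.
Q is then a monomial in u, b:
δQ/Q = √((δu/u)² + (½·δb/b)²) = √(0.00387 + 0.00303) = 0.0830
Q = 418, so δQ = 0.0830 × 418 = 34.7.

34.7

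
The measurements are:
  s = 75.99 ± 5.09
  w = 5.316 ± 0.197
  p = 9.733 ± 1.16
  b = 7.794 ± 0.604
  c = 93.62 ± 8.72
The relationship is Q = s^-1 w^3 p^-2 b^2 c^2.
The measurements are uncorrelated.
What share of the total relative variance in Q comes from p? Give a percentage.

(δQ/Q)² = (-1·δs/s)² + (3·δw/w)² + (-2·δp/p)² + (2·δb/b)² + (2·δc/c)²
  s term: (-1×0.0670)² = 0.00449
  w term: (3×0.0371)² = 0.0124
  p term: (-2×0.119)² = 0.0568
  b term: (2×0.0775)² = 0.0240
  c term: (2×0.0931)² = 0.0347
Total = 0.132. Share from p = 0.0568/0.132 = 0.429.

42.9%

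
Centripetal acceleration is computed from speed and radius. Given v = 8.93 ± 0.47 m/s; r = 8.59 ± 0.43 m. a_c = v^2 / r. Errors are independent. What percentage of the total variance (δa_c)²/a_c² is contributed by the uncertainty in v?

81.6%

(δa_c/a_c)² = (2·δv/v)² + (-1·δr/r)²
  v term: (2×0.0526)² = 0.0111
  r term: (-1×0.0501)² = 0.00251
Total = 0.0136. Share from v = 0.0111/0.0136 = 0.816.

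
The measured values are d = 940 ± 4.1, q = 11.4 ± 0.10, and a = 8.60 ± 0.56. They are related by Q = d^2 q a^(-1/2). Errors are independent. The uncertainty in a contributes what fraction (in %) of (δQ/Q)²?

(δQ/Q)² = (2·δd/d)² + (1·δq/q)² + (−½·δa/a)²
  d term: (2×0.00436)² = 7.61e-05
  q term: (1×0.00877)² = 7.69e-05
  a term: (-0.5×0.0651)² = 0.00106
Total = 0.00121. Share from a = 0.00106/0.00121 = 0.874.

87.4%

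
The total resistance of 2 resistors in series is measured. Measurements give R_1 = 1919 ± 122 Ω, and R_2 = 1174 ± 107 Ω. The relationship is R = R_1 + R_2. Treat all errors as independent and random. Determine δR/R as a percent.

Absolute uncertainties add in quadrature for a linear combination:
  (δR_1)² = 14900;  (δR_2)² = 11400
δR = √(26300) = 162 Ω
R = 3093 Ω, so δR/R = 162/3093 = 0.0525.

5.25%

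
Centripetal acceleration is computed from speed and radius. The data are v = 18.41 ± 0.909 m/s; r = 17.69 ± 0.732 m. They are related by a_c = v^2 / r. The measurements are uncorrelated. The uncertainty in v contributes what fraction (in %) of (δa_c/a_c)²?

85.1%

(δa_c/a_c)² = (2·δv/v)² + (-1·δr/r)²
  v term: (2×0.0494)² = 0.00975
  r term: (-1×0.0414)² = 0.00171
Total = 0.0115. Share from v = 0.00975/0.0115 = 0.851.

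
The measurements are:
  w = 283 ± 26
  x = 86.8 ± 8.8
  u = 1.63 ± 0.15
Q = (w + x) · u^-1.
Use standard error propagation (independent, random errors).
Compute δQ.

26.8

Let h = w + x = 370. δh = √(δw² + δx²) = √(676 + 77.4) = 27.4, so δh/h = 0.0742.
Q is then a monomial in h, u:
δQ/Q = √((δh/h)² + (-1·δu/u)²) = √(0.00551 + 0.00847) = 0.118
Q = 227, so δQ = 0.118 × 227 = 26.8.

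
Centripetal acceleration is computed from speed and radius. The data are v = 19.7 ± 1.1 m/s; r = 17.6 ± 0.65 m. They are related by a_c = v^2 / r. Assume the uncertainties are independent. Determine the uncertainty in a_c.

For a monomial a_c ∝ v^2, r^-1, fractional errors add in quadrature:
  (2·δv/v)² = (2×0.0558)² = 0.0125;  (-1·δr/r)² = (-1×0.0369)² = 0.00136
δa_c/a_c = √(0.0138) = 0.118
a_c = 22.1 m/s^2, so δa_c = 0.118 × 22.1 = 2.59 m/s^2.

2.59 m/s^2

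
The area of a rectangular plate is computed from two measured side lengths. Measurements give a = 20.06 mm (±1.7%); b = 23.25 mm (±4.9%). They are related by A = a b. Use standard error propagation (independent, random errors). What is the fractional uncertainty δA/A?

Products/powers → add relative errors in quadrature, weighted by exponent:
  (1·δa/a)² = (1×0.0170)² = 0.000289;  (1·δb/b)² = (1×0.0490)² = 0.00240
δA/A = √(0.00269) = 0.0519

0.0519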